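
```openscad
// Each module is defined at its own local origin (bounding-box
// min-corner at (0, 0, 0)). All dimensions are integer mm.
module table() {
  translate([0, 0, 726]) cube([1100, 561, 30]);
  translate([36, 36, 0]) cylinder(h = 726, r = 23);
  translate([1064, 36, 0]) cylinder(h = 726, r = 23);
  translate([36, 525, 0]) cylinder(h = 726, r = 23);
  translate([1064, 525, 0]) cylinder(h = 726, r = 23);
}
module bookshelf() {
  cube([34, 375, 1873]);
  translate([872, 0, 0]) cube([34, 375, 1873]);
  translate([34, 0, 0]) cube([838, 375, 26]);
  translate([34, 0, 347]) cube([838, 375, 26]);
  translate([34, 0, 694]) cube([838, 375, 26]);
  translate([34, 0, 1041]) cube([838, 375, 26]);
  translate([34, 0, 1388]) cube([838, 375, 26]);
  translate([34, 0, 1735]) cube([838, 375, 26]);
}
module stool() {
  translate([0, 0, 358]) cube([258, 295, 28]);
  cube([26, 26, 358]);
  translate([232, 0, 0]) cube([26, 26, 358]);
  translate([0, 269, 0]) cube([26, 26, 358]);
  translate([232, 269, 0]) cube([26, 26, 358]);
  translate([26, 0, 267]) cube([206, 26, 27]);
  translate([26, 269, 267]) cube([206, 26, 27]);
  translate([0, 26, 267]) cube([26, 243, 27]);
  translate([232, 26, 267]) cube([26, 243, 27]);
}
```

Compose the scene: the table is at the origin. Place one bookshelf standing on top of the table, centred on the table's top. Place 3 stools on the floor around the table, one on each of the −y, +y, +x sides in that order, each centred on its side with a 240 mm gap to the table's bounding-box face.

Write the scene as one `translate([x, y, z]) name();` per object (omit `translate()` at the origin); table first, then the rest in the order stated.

table();
translate([97, 93, 756]) bookshelf();
translate([421, -535, 0]) stool();
translate([421, 801, 0]) stool();
translate([1340, 133, 0]) stool();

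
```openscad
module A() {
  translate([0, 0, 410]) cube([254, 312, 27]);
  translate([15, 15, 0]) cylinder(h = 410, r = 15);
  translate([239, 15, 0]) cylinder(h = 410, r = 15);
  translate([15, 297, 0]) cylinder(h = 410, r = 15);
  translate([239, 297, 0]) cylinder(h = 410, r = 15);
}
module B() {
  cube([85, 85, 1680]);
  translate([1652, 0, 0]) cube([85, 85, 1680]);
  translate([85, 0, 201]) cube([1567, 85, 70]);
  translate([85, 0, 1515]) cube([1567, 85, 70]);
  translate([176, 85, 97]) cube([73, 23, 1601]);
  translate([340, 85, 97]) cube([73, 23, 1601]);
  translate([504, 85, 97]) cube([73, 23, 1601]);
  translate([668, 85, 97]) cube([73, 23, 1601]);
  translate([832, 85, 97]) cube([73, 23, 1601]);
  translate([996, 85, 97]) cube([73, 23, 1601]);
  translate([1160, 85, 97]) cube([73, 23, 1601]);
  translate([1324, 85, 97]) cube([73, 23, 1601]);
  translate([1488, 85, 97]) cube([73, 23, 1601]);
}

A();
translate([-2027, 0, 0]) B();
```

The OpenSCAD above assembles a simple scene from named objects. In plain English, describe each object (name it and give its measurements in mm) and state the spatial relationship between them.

A is a four-legged stool. The seat is a 254×312×27 mm slab whose top surface is at z = 437 mm; four round legs, each 30 mm in diameter, run from the floor (z = 0) to the underside of the seat, each leg's axis is inset half a diameter from the nearest pair of seat edges (so the leg's bounding box is flush with the corner).

B is a fence section. Two 85×85 mm posts, 1680 mm tall, stand on the floor with a clear span of 1567 mm between their inner faces. Two horizontal rails of 85×70 mm section span the gap between the posts with their undersides at z = 201 mm and z = 1515 mm, flush with the posts' −y face. 9 pickets, each 73 mm wide, 23 mm thick and 1601 mm tall, are fixed to the +y face of the rails with their bottoms at z = 97 mm, evenly spaced across the span with equal gaps (rounded down to the nearest mm) at the −x end and between each pair — any rounding remainder accumulates at the +x end.

The fence section is on the floor beside the stool on its −x side.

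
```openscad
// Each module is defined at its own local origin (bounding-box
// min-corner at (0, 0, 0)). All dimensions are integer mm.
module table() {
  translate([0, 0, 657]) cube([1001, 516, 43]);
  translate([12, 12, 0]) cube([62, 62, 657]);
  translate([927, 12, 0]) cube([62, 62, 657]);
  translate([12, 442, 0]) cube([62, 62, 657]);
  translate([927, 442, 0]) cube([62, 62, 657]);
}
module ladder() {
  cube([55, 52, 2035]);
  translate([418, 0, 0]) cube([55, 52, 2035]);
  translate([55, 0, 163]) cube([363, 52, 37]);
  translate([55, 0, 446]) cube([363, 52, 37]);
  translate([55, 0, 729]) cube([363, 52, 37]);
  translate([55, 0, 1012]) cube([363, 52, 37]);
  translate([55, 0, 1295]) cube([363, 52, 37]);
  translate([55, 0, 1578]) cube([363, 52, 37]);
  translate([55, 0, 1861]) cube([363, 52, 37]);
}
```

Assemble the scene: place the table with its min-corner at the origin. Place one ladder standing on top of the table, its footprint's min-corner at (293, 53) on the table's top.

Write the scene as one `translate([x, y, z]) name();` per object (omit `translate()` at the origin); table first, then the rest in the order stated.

table();
translate([293, 53, 700]) ladder();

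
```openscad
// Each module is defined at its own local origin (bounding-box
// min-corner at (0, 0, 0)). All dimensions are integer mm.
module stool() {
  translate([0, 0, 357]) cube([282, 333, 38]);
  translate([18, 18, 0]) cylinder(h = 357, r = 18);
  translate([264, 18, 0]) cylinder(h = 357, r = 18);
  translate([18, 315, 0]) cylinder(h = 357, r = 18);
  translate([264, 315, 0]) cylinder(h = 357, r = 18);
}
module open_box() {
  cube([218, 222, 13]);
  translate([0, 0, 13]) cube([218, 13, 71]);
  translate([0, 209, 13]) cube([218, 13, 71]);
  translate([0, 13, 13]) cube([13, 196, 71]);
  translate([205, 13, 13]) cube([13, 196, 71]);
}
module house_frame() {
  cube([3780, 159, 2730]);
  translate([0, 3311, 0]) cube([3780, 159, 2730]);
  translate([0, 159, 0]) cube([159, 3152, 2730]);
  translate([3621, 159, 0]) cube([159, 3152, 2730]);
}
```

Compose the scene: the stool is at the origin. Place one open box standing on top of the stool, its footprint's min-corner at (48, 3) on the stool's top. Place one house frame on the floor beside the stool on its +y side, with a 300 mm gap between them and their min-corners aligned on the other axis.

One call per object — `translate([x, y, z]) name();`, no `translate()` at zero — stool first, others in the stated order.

stool();
translate([48, 3, 395]) open_box();
translate([0, 633, 0]) house_frame();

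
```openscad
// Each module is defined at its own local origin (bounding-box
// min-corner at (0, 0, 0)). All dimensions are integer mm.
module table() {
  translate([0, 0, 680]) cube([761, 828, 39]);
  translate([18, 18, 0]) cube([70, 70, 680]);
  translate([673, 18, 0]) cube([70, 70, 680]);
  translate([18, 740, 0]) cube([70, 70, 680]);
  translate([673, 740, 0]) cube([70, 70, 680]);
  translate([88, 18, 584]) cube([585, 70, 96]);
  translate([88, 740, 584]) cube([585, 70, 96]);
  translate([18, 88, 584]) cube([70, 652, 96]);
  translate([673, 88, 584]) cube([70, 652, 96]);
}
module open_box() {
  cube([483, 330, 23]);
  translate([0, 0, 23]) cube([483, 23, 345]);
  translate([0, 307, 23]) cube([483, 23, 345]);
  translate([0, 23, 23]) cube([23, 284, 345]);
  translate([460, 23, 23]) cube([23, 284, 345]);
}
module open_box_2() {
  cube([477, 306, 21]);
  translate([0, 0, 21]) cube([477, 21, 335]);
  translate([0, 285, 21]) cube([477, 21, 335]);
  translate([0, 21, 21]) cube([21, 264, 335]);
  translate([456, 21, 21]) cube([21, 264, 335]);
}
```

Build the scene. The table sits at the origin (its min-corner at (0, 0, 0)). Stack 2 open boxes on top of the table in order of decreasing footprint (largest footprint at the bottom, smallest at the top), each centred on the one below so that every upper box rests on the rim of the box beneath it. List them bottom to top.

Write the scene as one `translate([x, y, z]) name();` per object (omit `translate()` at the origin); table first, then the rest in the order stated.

table();
translate([139, 249, 719]) open_box();
translate([142, 261, 1087]) open_box_2();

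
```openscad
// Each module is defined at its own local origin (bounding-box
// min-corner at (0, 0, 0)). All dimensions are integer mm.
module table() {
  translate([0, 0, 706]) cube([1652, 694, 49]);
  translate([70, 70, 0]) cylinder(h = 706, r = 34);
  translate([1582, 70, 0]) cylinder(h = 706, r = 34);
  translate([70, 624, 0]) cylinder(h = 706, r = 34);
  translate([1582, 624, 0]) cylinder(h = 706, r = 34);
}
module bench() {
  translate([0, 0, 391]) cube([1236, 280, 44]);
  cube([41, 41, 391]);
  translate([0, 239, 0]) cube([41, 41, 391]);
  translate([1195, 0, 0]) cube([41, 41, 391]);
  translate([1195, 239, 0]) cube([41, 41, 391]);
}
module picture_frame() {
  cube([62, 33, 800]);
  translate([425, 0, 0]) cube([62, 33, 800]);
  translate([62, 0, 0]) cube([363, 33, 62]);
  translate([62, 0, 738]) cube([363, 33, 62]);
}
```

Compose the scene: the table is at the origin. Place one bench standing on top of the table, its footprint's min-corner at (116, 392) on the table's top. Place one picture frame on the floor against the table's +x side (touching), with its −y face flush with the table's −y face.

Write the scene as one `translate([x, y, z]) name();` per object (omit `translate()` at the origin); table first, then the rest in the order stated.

table();
translate([116, 392, 755]) bench();
translate([1652, 0, 0]) picture_frame();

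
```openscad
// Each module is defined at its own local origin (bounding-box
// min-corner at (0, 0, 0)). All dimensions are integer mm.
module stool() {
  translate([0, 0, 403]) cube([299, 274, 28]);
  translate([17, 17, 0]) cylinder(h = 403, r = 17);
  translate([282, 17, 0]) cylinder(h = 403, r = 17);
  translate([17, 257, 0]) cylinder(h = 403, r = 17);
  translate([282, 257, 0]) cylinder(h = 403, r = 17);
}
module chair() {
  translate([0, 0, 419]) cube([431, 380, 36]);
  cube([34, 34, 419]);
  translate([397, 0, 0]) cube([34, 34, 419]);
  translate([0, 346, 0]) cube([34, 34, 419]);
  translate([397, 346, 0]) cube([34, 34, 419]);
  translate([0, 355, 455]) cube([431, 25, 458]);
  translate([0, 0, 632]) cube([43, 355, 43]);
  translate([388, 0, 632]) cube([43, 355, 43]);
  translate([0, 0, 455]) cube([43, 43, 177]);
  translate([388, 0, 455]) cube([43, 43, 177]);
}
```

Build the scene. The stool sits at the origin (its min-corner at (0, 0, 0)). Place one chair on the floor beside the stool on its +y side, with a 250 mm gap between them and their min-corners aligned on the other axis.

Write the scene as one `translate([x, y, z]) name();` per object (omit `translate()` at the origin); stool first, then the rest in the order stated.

stool();
translate([0, 524, 0]) chair();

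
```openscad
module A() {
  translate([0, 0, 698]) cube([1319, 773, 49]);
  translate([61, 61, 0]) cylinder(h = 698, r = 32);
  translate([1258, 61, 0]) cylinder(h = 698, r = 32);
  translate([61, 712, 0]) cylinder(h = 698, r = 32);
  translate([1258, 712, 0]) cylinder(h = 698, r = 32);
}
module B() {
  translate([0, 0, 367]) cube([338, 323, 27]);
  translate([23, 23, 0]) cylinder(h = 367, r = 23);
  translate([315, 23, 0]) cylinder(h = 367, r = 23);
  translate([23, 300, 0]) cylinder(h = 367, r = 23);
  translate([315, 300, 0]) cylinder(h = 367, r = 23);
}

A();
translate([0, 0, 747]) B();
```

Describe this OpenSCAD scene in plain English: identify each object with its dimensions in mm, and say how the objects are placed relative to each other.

A is a rectangular dining table. The top is 1319×773×49 mm with its upper surface at z = 747 mm. It stands on four round legs of 64 mm diameter, each leg's bounding box inset 29 mm from the nearest pair of top edges, running from the floor to the underside of the top.

B is a simple wooden stool: a rectangular seat 338 mm (x) by 323 mm (y), 27 mm thick, top face at z = 394 mm, on four round legs, each 46 mm in diameter. The legs rest on z = 0, each leg's axis is inset half a diameter from the nearest pair of seat edges (so the leg's bounding box is flush with the corner).

The stool is on top of the table.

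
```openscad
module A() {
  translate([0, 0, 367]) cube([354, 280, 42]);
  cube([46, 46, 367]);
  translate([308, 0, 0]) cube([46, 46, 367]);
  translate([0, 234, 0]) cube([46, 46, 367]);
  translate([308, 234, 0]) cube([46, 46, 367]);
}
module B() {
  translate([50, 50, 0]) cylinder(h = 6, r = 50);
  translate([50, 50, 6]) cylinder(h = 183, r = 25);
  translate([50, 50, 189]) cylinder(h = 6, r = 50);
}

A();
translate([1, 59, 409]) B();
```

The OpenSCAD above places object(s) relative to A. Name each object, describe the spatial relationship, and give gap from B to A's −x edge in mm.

A is a stool. B is a spool. The spool is on top of the stool. The gap from the spool to the stool's −x edge is 1 mm.

The spool's min-x is at 1; the stool's min-x is 0; gap = 1 mm.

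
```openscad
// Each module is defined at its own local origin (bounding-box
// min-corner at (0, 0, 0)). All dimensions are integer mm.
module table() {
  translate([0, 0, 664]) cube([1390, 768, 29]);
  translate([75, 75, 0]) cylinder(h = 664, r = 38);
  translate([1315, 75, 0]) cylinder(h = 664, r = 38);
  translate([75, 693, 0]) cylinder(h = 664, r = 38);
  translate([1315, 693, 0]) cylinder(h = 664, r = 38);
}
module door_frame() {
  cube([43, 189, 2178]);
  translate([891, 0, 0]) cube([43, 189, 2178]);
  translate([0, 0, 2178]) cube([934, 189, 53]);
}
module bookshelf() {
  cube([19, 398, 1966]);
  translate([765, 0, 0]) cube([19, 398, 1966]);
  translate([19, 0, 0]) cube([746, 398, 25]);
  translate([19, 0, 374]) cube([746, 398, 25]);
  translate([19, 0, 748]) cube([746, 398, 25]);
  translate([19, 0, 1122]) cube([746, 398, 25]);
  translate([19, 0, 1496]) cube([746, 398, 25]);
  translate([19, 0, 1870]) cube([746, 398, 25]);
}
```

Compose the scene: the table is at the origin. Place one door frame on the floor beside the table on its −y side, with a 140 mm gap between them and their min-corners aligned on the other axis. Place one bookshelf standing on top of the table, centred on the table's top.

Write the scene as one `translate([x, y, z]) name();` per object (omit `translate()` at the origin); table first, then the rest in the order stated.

table();
translate([0, -329, 0]) door_frame();
translate([303, 185, 693]) bookshelf();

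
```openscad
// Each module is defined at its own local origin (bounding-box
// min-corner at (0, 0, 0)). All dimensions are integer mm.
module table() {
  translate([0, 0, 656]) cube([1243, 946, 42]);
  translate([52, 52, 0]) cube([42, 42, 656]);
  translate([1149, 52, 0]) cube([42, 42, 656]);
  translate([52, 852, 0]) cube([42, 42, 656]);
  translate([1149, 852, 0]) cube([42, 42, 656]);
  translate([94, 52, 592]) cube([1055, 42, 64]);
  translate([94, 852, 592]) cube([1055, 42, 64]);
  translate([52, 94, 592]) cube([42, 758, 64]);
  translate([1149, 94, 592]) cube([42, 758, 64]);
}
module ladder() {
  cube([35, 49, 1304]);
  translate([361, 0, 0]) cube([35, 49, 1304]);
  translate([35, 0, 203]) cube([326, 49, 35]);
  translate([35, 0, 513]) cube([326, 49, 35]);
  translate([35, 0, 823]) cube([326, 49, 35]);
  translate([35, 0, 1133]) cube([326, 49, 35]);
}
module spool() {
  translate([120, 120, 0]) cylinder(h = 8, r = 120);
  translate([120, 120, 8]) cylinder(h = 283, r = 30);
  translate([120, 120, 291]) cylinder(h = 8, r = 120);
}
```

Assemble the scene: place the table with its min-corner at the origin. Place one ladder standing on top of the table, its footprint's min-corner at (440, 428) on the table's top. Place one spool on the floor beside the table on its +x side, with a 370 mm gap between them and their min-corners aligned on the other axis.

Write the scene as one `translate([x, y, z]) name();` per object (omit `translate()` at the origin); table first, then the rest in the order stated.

table();
translate([440, 428, 698]) ladder();
translate([1613, 0, 0]) spool();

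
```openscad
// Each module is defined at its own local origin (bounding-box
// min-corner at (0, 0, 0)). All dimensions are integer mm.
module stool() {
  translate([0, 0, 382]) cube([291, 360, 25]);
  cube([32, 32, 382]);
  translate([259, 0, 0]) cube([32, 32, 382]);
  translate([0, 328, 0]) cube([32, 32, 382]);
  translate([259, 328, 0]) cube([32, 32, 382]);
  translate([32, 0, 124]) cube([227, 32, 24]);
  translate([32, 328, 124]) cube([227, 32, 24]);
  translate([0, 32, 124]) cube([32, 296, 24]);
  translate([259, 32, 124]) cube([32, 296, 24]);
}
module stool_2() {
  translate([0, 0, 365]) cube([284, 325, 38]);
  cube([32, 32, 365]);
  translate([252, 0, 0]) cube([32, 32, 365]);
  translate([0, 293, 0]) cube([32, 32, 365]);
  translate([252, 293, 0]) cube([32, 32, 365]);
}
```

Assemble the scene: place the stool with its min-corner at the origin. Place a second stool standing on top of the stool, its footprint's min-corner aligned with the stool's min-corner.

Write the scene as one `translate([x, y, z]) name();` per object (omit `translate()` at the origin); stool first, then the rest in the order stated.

stool();
translate([0, 0, 407]) stool_2();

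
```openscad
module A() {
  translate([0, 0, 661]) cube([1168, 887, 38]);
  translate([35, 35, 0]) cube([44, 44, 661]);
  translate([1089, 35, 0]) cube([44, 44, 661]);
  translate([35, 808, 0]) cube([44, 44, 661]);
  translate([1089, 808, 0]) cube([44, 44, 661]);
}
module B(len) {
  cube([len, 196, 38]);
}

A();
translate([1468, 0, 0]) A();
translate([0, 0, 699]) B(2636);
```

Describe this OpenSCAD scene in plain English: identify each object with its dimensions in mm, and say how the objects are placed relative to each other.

A is a rectangular dining table. The top is 1168×887×38 mm with its upper surface at z = 699 mm. It stands on four 44×44 mm square legs, each inset 35 mm from the nearest pair of top edges, running from the floor to the underside of the top.

B is a rectangular beam 2636 mm long (x), 196 mm deep (y), 38 mm thick (z).

The beam spans the tops of two tables placed 300 mm apart, resting at z = 699 mm.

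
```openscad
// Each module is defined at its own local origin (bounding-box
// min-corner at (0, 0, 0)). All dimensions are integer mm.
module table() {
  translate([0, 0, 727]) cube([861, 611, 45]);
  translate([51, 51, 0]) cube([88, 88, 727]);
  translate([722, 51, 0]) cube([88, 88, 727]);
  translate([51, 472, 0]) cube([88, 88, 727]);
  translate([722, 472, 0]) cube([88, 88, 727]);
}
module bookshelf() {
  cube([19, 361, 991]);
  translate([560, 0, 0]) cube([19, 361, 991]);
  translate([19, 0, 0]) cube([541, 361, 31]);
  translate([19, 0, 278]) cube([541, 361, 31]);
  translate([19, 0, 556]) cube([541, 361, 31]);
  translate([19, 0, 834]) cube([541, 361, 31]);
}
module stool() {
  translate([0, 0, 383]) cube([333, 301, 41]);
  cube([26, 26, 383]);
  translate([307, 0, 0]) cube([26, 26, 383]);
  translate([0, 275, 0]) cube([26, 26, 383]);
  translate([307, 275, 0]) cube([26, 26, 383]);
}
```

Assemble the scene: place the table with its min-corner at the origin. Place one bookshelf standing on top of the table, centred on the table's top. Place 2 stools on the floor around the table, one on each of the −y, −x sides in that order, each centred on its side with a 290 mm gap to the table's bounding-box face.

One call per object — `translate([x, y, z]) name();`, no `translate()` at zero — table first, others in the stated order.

table();
translate([141, 125, 772]) bookshelf();
translate([264, -591, 0]) stool();
translate([-623, 155, 0]) stool();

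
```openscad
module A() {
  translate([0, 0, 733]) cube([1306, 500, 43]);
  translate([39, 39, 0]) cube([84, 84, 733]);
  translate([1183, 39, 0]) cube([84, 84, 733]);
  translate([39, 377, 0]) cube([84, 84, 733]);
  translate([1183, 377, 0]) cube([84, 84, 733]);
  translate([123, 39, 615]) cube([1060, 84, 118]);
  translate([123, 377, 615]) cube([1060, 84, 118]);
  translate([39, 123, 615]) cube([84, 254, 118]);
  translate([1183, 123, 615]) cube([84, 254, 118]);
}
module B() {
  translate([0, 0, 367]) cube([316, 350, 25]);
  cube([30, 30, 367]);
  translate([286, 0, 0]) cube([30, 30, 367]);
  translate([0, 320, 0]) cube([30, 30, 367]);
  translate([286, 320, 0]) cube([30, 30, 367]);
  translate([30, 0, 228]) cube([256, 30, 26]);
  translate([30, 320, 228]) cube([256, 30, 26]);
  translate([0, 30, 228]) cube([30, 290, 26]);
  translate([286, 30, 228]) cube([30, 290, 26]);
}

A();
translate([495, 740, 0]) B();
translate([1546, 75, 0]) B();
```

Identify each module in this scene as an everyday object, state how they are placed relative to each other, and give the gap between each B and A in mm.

A is a table. B is a stool. Two stools sit around the table at the +y, +x sides. The gap between each stool and the table is 240 mm.

Each stool's nearest face is 240 mm from the table's bounding box.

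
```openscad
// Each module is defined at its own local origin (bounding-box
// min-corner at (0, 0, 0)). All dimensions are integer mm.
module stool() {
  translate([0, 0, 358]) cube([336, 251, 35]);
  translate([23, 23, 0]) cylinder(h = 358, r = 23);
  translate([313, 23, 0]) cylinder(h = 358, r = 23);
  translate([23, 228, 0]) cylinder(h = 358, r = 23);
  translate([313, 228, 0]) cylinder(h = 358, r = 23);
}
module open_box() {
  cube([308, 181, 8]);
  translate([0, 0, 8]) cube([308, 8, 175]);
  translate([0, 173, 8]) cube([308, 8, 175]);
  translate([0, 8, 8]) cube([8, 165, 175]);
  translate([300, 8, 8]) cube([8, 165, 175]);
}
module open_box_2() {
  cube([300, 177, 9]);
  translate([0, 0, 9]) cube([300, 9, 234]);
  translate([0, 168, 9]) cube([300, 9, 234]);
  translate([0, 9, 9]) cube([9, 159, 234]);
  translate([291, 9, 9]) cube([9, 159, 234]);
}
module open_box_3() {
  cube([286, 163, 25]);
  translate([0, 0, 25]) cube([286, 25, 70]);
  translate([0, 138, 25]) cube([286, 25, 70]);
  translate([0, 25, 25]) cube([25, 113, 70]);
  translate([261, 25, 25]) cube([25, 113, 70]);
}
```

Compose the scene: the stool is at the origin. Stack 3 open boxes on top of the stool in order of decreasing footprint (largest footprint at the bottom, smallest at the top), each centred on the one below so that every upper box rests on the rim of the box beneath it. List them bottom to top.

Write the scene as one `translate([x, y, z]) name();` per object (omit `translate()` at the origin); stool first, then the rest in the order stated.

stool();
translate([14, 35, 393]) open_box();
translate([18, 37, 576]) open_box_2();
translate([25, 44, 819]) open_box_3();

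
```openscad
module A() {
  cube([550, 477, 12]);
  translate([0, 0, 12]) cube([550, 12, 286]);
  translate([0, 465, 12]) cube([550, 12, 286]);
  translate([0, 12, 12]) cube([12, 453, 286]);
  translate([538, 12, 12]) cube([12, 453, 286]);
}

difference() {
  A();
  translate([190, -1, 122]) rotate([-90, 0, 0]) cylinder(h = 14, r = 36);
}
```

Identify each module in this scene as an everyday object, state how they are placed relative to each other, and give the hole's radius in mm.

A is an open box. The open box has a circular hole through its front wall. The hole's radius is 36 mm.

The subtracted cylinder has r = 36 mm.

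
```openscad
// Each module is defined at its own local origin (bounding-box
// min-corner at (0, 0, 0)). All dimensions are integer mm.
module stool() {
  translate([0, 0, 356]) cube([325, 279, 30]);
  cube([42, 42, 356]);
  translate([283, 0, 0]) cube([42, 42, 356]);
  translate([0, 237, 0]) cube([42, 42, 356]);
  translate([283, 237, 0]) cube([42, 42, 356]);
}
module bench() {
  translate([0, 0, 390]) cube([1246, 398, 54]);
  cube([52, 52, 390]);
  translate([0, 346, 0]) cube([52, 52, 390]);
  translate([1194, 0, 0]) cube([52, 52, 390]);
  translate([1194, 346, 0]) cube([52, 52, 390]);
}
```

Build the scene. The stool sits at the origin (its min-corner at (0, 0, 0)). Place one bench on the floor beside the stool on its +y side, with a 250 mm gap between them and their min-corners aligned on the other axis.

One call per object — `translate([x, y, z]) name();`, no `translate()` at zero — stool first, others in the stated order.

stool();
translate([0, 529, 0]) bench();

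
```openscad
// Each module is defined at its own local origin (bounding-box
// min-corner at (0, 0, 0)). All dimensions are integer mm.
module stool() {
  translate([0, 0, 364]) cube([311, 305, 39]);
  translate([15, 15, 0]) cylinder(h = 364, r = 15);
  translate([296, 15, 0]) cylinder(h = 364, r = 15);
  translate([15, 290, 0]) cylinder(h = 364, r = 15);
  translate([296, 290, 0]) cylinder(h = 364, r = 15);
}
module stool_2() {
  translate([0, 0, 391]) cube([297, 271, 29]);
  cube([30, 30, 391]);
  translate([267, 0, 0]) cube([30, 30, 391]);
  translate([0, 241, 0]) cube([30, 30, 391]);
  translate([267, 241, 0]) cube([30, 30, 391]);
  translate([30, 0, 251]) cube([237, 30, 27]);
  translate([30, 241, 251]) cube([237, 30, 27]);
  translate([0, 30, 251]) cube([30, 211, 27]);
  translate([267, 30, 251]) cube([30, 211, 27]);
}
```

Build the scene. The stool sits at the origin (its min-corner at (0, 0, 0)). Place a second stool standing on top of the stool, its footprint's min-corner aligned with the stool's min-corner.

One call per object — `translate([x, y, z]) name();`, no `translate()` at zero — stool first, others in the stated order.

stool();
translate([0, 0, 403]) stool_2();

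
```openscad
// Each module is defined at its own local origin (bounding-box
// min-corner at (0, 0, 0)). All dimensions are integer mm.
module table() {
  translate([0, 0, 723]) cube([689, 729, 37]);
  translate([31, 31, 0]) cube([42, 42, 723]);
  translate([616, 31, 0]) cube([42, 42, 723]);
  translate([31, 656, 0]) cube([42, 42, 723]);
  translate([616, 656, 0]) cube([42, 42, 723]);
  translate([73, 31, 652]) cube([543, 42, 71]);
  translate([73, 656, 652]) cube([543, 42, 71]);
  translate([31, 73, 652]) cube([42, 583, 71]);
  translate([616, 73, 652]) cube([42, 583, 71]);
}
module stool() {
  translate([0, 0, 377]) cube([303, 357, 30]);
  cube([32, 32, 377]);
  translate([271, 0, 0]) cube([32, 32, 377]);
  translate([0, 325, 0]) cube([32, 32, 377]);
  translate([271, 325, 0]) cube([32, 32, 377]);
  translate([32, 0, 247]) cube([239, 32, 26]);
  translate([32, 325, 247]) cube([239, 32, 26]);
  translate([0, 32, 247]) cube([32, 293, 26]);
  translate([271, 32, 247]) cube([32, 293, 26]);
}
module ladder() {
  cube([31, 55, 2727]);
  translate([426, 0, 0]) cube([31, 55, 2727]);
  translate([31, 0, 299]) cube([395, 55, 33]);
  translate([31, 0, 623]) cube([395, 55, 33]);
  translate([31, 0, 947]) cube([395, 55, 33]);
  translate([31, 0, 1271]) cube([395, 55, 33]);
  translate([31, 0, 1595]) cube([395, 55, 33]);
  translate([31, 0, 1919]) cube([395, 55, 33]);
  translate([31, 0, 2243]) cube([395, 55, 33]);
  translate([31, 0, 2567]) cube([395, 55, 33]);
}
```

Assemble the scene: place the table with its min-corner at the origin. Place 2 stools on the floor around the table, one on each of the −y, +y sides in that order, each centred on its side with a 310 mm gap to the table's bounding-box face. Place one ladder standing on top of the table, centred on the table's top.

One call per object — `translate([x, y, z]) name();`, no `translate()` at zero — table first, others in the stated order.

table();
translate([193, -667, 0]) stool();
translate([193, 1039, 0]) stool();
translate([116, 337, 760]) ladder();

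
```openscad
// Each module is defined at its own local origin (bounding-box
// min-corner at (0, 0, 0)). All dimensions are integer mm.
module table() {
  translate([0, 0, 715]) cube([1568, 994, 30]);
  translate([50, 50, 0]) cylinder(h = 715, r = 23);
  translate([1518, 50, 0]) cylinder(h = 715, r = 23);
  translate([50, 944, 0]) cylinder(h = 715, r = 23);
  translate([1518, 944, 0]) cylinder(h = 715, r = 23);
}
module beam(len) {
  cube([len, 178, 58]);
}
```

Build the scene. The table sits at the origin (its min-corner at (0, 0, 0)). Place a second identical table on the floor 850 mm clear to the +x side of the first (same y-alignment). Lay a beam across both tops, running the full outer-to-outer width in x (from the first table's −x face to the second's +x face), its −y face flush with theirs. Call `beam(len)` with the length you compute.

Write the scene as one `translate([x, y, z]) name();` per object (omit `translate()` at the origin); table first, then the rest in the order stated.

table();
translate([2418, 0, 0]) table();
translate([0, 0, 745]) beam(3986);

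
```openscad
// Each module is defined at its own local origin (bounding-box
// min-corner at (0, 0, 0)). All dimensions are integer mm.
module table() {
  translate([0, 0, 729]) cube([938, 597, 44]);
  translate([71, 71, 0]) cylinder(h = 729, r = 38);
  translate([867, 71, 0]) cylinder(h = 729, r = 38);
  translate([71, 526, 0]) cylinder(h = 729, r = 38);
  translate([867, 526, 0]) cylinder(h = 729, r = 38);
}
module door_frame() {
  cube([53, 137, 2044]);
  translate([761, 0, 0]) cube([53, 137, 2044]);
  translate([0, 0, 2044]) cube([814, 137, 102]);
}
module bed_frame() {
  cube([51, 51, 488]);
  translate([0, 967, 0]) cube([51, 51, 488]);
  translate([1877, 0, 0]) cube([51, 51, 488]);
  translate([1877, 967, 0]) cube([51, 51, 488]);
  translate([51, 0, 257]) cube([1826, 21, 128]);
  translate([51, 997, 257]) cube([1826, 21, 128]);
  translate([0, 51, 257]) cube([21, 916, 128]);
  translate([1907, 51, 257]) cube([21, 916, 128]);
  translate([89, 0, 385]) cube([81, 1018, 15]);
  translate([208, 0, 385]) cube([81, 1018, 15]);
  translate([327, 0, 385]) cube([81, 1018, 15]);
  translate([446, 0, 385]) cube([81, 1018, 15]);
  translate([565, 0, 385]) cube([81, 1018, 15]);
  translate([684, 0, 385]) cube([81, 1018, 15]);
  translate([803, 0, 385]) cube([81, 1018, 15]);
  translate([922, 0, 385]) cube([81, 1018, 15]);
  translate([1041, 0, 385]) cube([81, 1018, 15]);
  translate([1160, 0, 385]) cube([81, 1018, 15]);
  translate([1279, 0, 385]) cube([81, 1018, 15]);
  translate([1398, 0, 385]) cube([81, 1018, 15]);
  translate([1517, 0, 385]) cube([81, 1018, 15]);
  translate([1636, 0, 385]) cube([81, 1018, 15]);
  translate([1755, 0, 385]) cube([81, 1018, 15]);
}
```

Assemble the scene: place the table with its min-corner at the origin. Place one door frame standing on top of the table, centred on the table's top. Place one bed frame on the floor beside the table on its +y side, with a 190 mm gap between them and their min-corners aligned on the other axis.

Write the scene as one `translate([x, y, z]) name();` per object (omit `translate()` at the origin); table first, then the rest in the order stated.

table();
translate([62, 230, 773]) door_frame();
translate([0, 787, 0]) bed_frame();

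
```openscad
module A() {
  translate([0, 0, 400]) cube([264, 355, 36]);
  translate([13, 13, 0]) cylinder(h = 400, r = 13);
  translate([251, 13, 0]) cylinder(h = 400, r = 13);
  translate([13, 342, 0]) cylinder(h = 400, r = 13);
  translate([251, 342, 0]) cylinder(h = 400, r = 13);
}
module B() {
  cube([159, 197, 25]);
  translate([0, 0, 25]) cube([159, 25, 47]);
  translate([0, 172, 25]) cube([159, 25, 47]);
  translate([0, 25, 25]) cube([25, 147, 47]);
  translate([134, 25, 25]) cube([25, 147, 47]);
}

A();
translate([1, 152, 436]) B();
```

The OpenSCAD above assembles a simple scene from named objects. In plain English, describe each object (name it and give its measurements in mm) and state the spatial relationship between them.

A is a four-legged stool. The seat is a 264×355×36 mm slab whose top surface is at z = 436 mm; four round legs, each 26 mm in diameter, run from the floor (z = 0) to the underside of the seat, each leg's axis is inset half a diameter from the nearest pair of seat edges (so the leg's bounding box is flush with the corner).

B is an open-topped rectangular box: outside dimensions 159×197×72 mm, with a uniform wall and base thickness of 25 mm. The base is a full 159×197 slab on the floor; four walls sit on top of the base. The front and back walls (the −y and +y sides) span the full width; the two side walls fit between them.

The open box is on top of the stool.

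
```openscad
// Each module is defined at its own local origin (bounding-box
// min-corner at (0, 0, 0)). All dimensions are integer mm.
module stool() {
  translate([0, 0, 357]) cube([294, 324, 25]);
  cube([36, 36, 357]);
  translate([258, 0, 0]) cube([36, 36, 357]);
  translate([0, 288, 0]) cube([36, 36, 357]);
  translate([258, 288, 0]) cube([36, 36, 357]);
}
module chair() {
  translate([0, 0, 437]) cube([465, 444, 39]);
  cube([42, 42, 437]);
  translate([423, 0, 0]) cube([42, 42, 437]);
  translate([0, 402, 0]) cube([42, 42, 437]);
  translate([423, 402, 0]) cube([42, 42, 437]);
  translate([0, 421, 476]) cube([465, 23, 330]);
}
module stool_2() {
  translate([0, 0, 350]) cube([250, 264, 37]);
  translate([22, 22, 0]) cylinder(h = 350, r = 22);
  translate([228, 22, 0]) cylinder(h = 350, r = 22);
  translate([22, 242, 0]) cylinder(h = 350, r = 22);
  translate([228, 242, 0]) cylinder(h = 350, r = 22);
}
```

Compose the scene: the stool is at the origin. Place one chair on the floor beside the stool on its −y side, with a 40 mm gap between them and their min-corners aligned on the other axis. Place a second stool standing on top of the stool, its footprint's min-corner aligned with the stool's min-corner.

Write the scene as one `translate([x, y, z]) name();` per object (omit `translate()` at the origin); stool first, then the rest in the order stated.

stool();
translate([0, -484, 0]) chair();
translate([0, 0, 382]) stool_2();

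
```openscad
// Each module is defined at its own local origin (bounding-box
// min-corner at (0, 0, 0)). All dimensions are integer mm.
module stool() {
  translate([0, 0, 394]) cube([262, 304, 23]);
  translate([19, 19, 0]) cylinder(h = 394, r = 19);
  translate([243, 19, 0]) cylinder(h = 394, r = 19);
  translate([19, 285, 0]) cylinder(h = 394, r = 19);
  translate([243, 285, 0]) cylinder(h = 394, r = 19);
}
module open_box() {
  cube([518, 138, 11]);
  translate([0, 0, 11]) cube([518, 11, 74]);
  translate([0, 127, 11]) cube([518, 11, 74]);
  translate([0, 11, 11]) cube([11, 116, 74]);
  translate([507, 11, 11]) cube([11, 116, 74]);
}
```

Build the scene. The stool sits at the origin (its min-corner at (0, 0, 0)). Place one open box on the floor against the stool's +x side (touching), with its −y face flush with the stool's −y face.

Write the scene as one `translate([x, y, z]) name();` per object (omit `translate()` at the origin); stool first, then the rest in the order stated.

stool();
translate([262, 0, 0]) open_box();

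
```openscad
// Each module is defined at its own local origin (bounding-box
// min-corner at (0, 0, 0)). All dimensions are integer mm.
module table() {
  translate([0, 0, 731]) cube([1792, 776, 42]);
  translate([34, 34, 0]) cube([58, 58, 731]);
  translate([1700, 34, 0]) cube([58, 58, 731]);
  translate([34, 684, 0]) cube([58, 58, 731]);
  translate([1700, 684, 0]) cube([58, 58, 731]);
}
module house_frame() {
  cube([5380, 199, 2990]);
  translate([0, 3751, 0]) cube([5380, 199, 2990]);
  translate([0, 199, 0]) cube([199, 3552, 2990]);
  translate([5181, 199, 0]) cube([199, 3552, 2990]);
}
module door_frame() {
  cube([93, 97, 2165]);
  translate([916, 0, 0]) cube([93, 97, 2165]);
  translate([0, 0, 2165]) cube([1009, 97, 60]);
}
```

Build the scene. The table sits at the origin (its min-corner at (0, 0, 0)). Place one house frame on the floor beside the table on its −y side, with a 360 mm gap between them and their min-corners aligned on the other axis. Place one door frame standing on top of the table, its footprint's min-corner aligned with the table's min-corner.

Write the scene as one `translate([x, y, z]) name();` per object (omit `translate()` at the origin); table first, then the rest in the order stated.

table();
translate([0, -4310, 0]) house_frame();
translate([0, 0, 773]) door_frame();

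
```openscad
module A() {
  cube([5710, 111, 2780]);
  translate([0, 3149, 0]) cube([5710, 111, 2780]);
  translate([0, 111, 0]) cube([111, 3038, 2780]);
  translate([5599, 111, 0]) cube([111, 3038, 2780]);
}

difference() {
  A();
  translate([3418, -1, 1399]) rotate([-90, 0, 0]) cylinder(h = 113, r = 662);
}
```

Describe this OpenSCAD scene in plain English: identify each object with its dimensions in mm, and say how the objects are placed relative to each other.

A is a box-shaped house frame (walls only): outside footprint 5710×3260 mm, wall height 2780 mm, wall thickness 111 mm. The two y-facing walls run the full x-width; the two x-facing walls fit between the inner faces of the y-facing walls.

The house frame has a circular hole of radius 662 mm through its front wall, centred at (x = 3418, z = 1399).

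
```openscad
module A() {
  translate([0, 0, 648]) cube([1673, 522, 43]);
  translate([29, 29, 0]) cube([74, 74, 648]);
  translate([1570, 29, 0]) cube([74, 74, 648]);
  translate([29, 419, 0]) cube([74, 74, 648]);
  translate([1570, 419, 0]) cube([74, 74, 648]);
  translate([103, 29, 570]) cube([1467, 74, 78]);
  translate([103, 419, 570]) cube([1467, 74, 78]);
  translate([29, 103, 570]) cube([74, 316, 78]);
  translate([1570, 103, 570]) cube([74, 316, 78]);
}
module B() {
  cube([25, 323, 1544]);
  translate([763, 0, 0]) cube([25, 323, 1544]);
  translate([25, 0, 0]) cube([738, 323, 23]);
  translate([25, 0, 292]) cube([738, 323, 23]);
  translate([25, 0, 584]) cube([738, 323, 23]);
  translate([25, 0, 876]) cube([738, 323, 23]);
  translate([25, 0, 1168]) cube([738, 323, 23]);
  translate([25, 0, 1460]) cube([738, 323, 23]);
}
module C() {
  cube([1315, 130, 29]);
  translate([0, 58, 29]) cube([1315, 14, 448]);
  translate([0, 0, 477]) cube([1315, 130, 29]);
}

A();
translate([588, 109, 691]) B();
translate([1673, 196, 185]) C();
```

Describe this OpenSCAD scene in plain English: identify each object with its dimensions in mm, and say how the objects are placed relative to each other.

A is a table with a 1673×522 mm rectangular top, 43 mm thick, top surface at z = 691 mm, supported by four 74×74 mm square legs, each inset 29 mm from the nearest pair of top edges, running from the floor. Four apron rails, 74 mm thick and 78 mm tall, run between adjacent legs with their top edges flush with the underside of the top and their outer faces flush with the legs' outer faces.

B is an open bookshelf. Two side panels, each 25 mm thick, 323 mm deep and 1544 mm tall, stand 788 mm apart (outside-to-outside). Between them sit 6 shelves, each 23 mm thick and 323 mm deep, spanning the full gap between the sides. The bottom shelf rests on the floor (its underside at z = 0) and the clear gap between one shelf's top and the next shelf's underside is 269 mm.

C is an I-beam lying along x, 1315 mm long. Overall section height 506 mm. Two flanges 130 mm wide (y) and 29 mm thick, one on the floor and one at the top; a web 14 mm thick runs between them, centred on the flange width.

The bookshelf is on top of the table. The I-beam is beside the table with their tops flush at z = 691.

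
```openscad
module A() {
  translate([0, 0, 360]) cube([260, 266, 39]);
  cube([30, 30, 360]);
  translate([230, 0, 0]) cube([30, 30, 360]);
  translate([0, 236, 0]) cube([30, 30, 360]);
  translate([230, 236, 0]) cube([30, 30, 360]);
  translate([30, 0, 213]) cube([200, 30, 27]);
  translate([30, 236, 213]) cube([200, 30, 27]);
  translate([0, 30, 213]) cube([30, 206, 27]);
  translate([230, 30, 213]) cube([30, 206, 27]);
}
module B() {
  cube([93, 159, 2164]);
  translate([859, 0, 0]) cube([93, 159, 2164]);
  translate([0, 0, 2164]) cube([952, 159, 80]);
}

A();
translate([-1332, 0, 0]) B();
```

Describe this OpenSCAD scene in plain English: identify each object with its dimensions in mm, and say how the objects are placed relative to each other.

A is a four-legged stool. The seat is a 260×266×39 mm slab whose top surface is at z = 399 mm; four square legs, each 30×30 mm in cross-section, run from the floor (z = 0) to the underside of the seat, each flush with a corner of the seat. Four stretchers, 30 mm wide and 27 mm tall, connect adjacent legs with their undersides at z = 213 mm, each running between the inner faces of the legs it joins and aligned with the legs' outer faces on the other axis.

B is a door frame. The clear opening is 766 mm wide and 2164 mm high. Two 93 mm wide jambs, 159 mm deep, stand either side of the opening from the floor to the top of the opening. A 80 mm thick head sits across the top of both jambs, spanning the full outside width of the frame.

The door frame is on the floor beside the stool on its −x side.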